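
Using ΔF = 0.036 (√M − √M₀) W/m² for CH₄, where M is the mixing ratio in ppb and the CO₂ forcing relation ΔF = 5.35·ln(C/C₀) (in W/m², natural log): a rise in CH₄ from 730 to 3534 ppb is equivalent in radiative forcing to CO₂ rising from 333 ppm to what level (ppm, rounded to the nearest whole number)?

CH₄ forcing: 0.036 × (√3534 − √730) = 0.036 × (59.4475 − 27.0185) = 0.036 × 32.4290 = 1.16744 W/m².
Set 5.35 ln(C/333) = 1.16744: ln(C/333) = 1.16744/5.35 = 0.21821, so C = 333 × e^0.21821 = 333 × 1.24385 = 414.20 ppm.

C ≈ 414 ppm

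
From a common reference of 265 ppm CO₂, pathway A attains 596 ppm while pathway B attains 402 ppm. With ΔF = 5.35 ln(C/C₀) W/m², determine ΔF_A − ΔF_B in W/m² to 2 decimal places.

ΔF_A = 5.35 ln(596/265) = 5.35 × 0.81051 = 4.3362 W/m².
ΔF_B = 5.35 ln(402/265) = 5.35 × 0.41672 = 2.2295 W/m².
Difference: 4.3362 − 2.2295 = 2.1067 W/m².

ΔF_A − ΔF_B = 2.11 W/m²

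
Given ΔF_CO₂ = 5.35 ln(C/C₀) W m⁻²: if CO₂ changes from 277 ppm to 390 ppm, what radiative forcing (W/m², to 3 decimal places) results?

CO₂ absorption bands are partially saturated, so forcing scales with the logarithm of the concentration ratio.
CO₂: 5.35 × ln(390/277) = 5.35 × ln(1.40794) = 5.35 × 0.34213 = 1.8304 W/m².

ΔF = 1.830 W/m²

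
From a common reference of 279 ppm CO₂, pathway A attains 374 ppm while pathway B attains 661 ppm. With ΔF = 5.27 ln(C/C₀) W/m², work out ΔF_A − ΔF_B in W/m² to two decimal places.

ΔF_A = 5.27 ln(374/279) = 5.27 × 0.29304 = 1.5443 W/m².
ΔF_B = 5.27 ln(661/279) = 5.27 × 0.86254 = 4.5456 W/m².
Difference: 1.5443 − 4.5456 = -3.0013 W/m².

ΔF_A − ΔF_B = -3.00 W/m²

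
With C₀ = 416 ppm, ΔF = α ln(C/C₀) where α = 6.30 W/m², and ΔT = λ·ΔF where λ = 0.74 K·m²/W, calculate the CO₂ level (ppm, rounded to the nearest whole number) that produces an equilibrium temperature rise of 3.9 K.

Required forcing: ΔF = ΔT/λ = 3.9/0.74 = 5.2703 W/m².
Then ln(C/416) = ΔF/6.30 = 5.2703/6.30 = 0.83656.
So C = 416 × e^0.83656 = 416 × 2.30841 = 960.30 ppm.

C ≈ 960 ppm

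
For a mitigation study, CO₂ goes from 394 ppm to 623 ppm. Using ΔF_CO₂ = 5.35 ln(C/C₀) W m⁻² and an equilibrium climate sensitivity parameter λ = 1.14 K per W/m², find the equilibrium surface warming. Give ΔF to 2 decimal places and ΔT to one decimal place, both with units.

CO₂: 5.35 × ln(623/394) = 5.35 × ln(1.58122) = 5.35 × 0.45820 = 2.4514 W/m².
ΔT = λ ΔF = 1.14 × 2.45 = 2.7930 K.

ΔF = 2.45 W/m²; ΔT = 2.8 K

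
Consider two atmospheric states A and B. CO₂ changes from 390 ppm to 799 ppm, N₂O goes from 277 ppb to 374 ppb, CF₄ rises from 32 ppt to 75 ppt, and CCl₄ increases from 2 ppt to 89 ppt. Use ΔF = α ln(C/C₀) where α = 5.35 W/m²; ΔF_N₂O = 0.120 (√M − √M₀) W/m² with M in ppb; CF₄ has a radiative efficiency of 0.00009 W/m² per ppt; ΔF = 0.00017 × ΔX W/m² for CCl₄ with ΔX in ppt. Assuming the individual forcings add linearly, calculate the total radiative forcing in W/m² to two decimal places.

ΔF = 4.18 W/m²

CO₂: 5.35 × ln(799/390) = 5.35 × ln(2.04872) = 5.35 × 0.71722 = 3.8371 W/m².
N₂O: 0.120 × (√374 − √277) = 0.120 × (19.3391 − 16.6433) = 0.120 × 2.6958 = 0.3235 W/m².
CF₄: ΔF = 0.00009 × (75 − 32) = 0.00009 × 43 = 0.0039 W/m².
CCl₄: ΔF = 0.00017 × (89 − 2) = 0.00017 × 87 = 0.0148 W/m².
Total ΔF = 3.8371 + 0.3235 + 0.0039 + 0.0148 = 4.1793 W/m².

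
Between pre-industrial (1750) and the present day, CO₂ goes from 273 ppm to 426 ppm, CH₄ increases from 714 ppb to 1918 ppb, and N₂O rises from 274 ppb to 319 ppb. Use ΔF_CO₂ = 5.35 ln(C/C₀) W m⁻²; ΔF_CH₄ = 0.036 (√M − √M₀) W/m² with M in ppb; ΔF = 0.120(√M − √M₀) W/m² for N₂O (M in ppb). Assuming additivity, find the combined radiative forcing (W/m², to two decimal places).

CO₂: 5.35 × ln(426/273) = 5.35 × ln(1.56044) = 5.35 × 0.44497 = 2.3806 W/m².
CH₄: 0.036 × (√1918 − √714) = 0.036 × (43.7950 − 26.7208) = 0.036 × 17.0742 = 0.6147 W/m².
N₂O: 0.120 × (√319 − √274) = 0.120 × (17.8606 − 16.5529) = 0.120 × 1.3077 = 0.1569 W/m².
Total ΔF = 2.3806 + 0.6147 + 0.1569 = 3.1522 W/m².

ΔF = 3.15 W/m²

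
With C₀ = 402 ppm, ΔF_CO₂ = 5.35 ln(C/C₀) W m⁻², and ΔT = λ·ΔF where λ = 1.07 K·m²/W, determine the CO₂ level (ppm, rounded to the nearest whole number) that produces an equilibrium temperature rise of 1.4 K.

C ≈ 513 ppm

Required forcing: ΔF = ΔT/λ = 1.4/1.07 = 1.3084 W/m².
Then ln(C/402) = ΔF/5.35 = 1.3084/5.35 = 0.24456.
So C = 402 × e^0.24456 = 402 × 1.27706 = 513.38 ppm.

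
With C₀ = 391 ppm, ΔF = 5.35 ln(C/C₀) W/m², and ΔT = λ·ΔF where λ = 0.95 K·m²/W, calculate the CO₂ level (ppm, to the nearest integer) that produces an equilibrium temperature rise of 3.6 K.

C ≈ 794 ppm

Required forcing: ΔF = ΔT/λ = 3.6/0.95 = 3.7895 W/m².
Then ln(C/391) = ΔF/5.35 = 3.7895/5.35 = 0.70832.
So C = 391 × e^0.70832 = 391 × 2.03058 = 793.96 ppm.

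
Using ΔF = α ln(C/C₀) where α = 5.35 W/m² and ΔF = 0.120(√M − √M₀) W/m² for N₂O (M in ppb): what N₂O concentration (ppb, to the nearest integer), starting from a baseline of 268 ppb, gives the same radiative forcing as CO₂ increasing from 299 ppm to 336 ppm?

M ≈ 465 ppb

CO₂ forcing: 5.35 × ln(336/299) = 5.35 × 0.116668 = 0.62417 W/m².
Set 0.120(√M − √268) = 0.62417: √M = 0.62417/0.120 + √268 = 5.2014 + 16.3707 = 21.5721.
M = (21.5721)² = 465.36 ppb.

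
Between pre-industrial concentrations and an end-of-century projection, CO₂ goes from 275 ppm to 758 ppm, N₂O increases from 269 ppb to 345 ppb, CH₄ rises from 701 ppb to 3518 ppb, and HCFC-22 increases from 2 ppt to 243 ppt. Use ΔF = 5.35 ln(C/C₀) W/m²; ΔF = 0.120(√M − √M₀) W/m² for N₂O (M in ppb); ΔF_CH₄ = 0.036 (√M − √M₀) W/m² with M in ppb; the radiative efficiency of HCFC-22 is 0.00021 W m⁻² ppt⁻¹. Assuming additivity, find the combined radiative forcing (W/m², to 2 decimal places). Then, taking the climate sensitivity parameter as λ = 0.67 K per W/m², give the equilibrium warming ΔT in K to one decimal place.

CO₂: 5.35 × ln(758/275) = 5.35 × ln(2.75636) = 5.35 × 1.01391 = 5.4244 W/m².
N₂O: 0.120 × (√345 − √269) = 0.120 × (18.5742 − 16.4012) = 0.120 × 2.1730 = 0.2608 W/m².
CH₄: 0.036 × (√3518 − √701) = 0.036 × (59.3127 − 26.4764) = 0.036 × 32.8363 = 1.1821 W/m².
HCFC-22: ΔF = 0.00021 × (243 − 2) = 0.00021 × 241 = 0.0506 W/m².
Total ΔF = 5.4244 + 0.2608 + 1.1821 + 0.0506 = 6.9179 W/m².
ΔT = λ ΔF = 0.67 × 6.92 = 4.6364 K.

ΔF = 6.92 W/m²; ΔT = 4.6 K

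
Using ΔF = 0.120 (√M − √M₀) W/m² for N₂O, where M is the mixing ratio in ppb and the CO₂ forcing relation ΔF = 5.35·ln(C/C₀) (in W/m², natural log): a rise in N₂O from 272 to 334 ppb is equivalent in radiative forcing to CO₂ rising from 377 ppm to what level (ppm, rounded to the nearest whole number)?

C ≈ 392 ppm

N₂O forcing: 0.120 × (√334 − √272) = 0.120 × (18.2757 − 16.4924) = 0.120 × 1.7833 = 0.21400 W/m².
Set 5.35 ln(C/377) = 0.21400: ln(C/377) = 0.21400/5.35 = 0.04000, so C = 377 × e^0.04000 = 377 × 1.04081 = 392.39 ppm.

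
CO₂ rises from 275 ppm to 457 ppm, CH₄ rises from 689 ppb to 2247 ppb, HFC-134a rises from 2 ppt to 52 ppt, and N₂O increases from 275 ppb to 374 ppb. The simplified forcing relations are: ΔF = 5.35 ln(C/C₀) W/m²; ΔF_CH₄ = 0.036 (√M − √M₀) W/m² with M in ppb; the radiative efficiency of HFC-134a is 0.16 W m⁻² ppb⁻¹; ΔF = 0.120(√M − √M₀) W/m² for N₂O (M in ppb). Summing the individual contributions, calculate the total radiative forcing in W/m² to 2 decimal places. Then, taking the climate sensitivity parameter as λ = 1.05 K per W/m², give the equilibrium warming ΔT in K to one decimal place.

ΔF = 3.82 W/m²; ΔT = 4.0 K

CO₂: 5.35 × ln(457/275) = 5.35 × ln(1.66182) = 5.35 × 0.50791 = 2.7173 W/m².
CH₄: 0.036 × (√2247 − √689) = 0.036 × (47.4025 − 26.2488) = 0.036 × 21.1537 = 0.7615 W/m².
HFC-134a: Δ = 52 − 2 = 50 ppt = 0.050 ppb; ΔF = 0.16 × 0.050 = 0.0080 W/m².
N₂O: 0.120 × (√374 − √275) = 0.120 × (19.3391 − 16.5831) = 0.120 × 2.7560 = 0.3307 W/m².
Total ΔF = 2.7173 + 0.7615 + 0.0080 + 0.3307 = 3.8175 W/m².
ΔT = λ ΔF = 1.05 × 3.82 = 4.0110 K.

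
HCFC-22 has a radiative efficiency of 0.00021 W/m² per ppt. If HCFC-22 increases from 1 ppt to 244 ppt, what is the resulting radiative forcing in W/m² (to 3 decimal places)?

HCFC-22: ΔF = 0.00021 × (244 − 1) = 0.00021 × 243 = 0.0510 W/m².

ΔF = 0.051 W/m²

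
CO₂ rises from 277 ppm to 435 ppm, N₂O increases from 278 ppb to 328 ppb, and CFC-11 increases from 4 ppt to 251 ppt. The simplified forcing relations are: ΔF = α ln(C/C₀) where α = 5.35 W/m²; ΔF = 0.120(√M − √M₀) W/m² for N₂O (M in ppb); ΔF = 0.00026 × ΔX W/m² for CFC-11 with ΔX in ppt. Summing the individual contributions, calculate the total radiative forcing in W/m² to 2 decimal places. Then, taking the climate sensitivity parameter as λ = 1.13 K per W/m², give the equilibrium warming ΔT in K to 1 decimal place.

CO₂: 5.35 × ln(435/277) = 5.35 × ln(1.57040) = 5.35 × 0.45133 = 2.4146 W/m².
N₂O: 0.120 × (√328 − √278) = 0.120 × (18.1108 − 16.6733) = 0.120 × 1.4375 = 0.1725 W/m².
CFC-11: ΔF = 0.00026 × (251 − 4) = 0.00026 × 247 = 0.0642 W/m².
Total ΔF = 2.4146 + 0.1725 + 0.0642 = 2.6513 W/m².
ΔT = λ ΔF = 1.13 × 2.65 = 2.9945 K.

ΔF = 2.65 W/m²; ΔT = 3.0 K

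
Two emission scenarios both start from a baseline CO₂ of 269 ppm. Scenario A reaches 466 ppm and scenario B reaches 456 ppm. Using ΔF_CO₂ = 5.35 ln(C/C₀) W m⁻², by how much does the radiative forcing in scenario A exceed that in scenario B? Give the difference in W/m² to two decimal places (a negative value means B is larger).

ΔF_A − ΔF_B = 0.12 W/m²

ΔF_A = 5.35 ln(466/269) = 5.35 × 0.54947 = 2.9397 W/m².
ΔF_B = 5.35 ln(456/269) = 5.35 × 0.52778 = 2.8236 W/m².
Difference: 2.9397 − 2.8236 = 0.1161 W/m².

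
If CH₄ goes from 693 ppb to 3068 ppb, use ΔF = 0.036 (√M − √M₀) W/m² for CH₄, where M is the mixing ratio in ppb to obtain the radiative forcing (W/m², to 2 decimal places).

ΔF = 1.05 W/m²

CH₄: 0.036 × (√3068 − √693) = 0.036 × (55.3895 − 26.3249) = 0.036 × 29.0646 = 1.0463 W/m².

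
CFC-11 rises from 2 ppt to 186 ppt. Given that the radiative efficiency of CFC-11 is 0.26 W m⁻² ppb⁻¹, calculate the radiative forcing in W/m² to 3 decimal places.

CFC-11: Δ = 186 − 2 = 184 ppt = 0.184 ppb; ΔF = 0.26 × 0.184 = 0.0478 W/m².

ΔF = 0.048 W/m²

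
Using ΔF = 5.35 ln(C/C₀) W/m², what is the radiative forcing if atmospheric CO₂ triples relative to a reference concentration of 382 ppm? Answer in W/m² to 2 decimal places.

ΔF = 5.88 W/m²

Because the forcing depends only on the ratio C/C₀, the initial concentration does not enter.
ΔF = 5.35 × ln(3) = 5.35 × 1.09861 = 5.8776 W/m².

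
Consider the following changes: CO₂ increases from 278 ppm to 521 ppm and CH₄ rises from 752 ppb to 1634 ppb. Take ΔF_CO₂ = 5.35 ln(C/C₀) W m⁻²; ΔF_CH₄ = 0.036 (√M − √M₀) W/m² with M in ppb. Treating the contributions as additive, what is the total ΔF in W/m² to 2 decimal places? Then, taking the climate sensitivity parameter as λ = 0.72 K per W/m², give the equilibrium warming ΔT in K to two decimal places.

ΔF = 3.83 W/m²; ΔT = 2.76 K

CO₂: 5.35 × ln(521/278) = 5.35 × ln(1.87410) = 5.35 × 0.62813 = 3.3605 W/m².
CH₄: 0.036 × (√1634 − √752) = 0.036 × (40.4228 − 27.4226) = 0.036 × 13.0002 = 0.4680 W/m².
Total ΔF = 3.3605 + 0.4680 = 3.8285 W/m².
ΔT = λ ΔF = 0.72 × 3.83 = 2.7576 K.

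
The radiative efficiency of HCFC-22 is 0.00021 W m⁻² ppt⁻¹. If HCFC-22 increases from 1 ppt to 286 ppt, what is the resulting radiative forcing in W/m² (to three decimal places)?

HCFC-22: ΔF = 0.00021 × (286 − 1) = 0.00021 × 285 = 0.0599 W/m².

ΔF = 0.060 W/m²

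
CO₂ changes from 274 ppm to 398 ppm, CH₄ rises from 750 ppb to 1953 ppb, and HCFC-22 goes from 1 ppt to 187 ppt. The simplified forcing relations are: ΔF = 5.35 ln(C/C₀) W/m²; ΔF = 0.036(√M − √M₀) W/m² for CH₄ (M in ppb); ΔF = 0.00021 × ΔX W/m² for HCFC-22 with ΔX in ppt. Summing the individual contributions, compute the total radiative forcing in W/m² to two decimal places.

ΔF = 2.64 W/m²

CO₂: 5.35 × ln(398/274) = 5.35 × ln(1.45255) = 5.35 × 0.37332 = 1.9973 W/m².
CH₄: 0.036 × (√1953 − √750) = 0.036 × (44.1928 − 27.3861) = 0.036 × 16.8067 = 0.6050 W/m².
HCFC-22: ΔF = 0.00021 × (187 − 1) = 0.00021 × 186 = 0.0391 W/m².
Total ΔF = 1.9973 + 0.6050 + 0.0391 = 2.6414 W/m².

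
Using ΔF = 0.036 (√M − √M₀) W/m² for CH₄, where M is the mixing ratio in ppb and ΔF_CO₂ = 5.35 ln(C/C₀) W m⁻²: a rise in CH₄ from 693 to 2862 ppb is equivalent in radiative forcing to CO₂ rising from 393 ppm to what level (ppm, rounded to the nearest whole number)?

C ≈ 472 ppm

CH₄ forcing: 0.036 × (√2862 − √693) = 0.036 × (53.4977 − 26.3249) = 0.036 × 27.1728 = 0.97822 W/m².
Set 5.35 ln(C/393) = 0.97822: ln(C/393) = 0.97822/5.35 = 0.18284, so C = 393 × e^0.18284 = 393 × 1.20062 = 471.84 ppm.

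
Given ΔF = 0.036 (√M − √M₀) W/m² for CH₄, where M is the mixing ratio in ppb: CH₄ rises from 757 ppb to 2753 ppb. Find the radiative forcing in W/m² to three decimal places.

ΔF = 0.898 W/m²

CH₄: 0.036 × (√2753 − √757) = 0.036 × (52.4690 − 27.5136) = 0.036 × 24.9554 = 0.8984 W/m².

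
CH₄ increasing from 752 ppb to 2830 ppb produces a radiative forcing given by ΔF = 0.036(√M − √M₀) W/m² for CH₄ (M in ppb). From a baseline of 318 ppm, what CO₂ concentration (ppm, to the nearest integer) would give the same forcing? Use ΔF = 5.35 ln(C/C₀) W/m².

C ≈ 378 ppm

CH₄ forcing: 0.036 × (√2830 − √752) = 0.036 × (53.1977 − 27.4226) = 0.036 × 25.7751 = 0.92790 W/m².
Set 5.35 ln(C/318) = 0.92790: ln(C/318) = 0.92790/5.35 = 0.17344, so C = 318 × e^0.17344 = 318 × 1.18939 = 378.23 ppm.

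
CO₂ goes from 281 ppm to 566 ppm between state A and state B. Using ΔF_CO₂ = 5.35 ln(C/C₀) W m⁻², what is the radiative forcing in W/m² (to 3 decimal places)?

CO₂ absorption bands are partially saturated, so forcing scales with the logarithm of the concentration ratio.
CO₂: 5.35 × ln(566/281) = 5.35 × ln(2.01423) = 5.35 × 0.70024 = 3.7463 W/m².

ΔF = 3.746 W/m²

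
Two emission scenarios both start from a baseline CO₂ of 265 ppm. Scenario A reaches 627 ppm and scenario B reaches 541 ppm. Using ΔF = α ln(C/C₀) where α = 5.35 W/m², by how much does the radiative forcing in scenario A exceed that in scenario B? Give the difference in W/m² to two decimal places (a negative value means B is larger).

ΔF_A − ΔF_B = 0.79 W/m²

ΔF_A = 5.35 ln(627/265) = 5.35 × 0.86122 = 4.6075 W/m².
ΔF_B = 5.35 ln(541/265) = 5.35 × 0.71369 = 3.8182 W/m².
Difference: 4.6075 − 3.8182 = 0.7893 W/m².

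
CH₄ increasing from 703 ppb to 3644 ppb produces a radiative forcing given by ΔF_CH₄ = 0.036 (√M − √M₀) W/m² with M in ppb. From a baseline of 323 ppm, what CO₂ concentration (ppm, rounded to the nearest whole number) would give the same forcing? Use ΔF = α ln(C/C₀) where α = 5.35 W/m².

C ≈ 406 ppm

CH₄ forcing: 0.036 × (√3644 − √703) = 0.036 × (60.3656 − 26.5141) = 0.036 × 33.8515 = 1.21865 W/m².
Set 5.35 ln(C/323) = 1.21865: ln(C/323) = 1.21865/5.35 = 0.22779, so C = 323 × e^0.22779 = 323 × 1.25582 = 405.63 ppm.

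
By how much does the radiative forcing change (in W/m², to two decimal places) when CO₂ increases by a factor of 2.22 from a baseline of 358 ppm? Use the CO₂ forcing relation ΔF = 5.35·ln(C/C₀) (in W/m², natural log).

ΔF = 5.35 × ln(2.22) = 5.35 × 0.79751 = 4.2667 W/m².

ΔF = 4.27 W/m²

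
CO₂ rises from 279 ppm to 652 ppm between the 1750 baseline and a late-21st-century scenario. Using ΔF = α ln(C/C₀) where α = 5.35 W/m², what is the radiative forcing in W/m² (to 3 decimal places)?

CO₂ absorption bands are partially saturated, so forcing scales with the logarithm of the concentration ratio.
CO₂: 5.35 × ln(652/279) = 5.35 × ln(2.33692) = 5.35 × 0.84883 = 4.5412 W/m².

ΔF = 4.541 W/m²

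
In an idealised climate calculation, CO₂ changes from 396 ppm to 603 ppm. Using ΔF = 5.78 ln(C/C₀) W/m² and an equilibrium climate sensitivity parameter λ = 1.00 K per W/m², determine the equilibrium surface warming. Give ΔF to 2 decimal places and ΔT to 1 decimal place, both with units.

ΔF = 2.43 W/m²; ΔT = 2.4 K

CO₂: 5.78 × ln(603/396) = 5.78 × ln(1.52273) = 5.78 × 0.42050 = 2.4305 W/m².
ΔT = λ ΔF = 1.00 × 2.43 = 2.4300 K.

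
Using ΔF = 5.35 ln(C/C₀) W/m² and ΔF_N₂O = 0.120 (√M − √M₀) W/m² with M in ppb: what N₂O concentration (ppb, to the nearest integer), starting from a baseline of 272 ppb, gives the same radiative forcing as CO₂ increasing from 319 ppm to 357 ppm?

M ≈ 463 ppb

CO₂ forcing: 5.35 × ln(357/319) = 5.35 × 0.112545 = 0.60212 W/m².
Set 0.120(√M − √272) = 0.60212: √M = 0.60212/0.120 + √272 = 5.0177 + 16.4924 = 21.5101.
M = (21.5101)² = 462.68 ppb.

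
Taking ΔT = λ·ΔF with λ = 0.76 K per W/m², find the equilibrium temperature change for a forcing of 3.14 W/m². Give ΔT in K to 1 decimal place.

ΔT = 2.4 K

ΔT = λ ΔF = 0.76 × 3.14 = 2.3864 K.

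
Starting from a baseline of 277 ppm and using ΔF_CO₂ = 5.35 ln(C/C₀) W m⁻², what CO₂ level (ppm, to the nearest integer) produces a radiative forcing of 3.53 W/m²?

Set 5.35 ln(C/277) = 3.53, so ln(C/277) = 3.53/5.35 = 0.65981.
Then C/277 = e^0.65981 = 1.93442, giving C = 277 × 1.93442 = 535.83 ppm.

C ≈ 536 ppm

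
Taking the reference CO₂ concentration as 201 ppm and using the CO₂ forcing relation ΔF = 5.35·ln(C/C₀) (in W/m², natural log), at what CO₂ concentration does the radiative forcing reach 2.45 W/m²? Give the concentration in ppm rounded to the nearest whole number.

C ≈ 318 ppm

Set 5.35 ln(C/201) = 2.45, so ln(C/201) = 2.45/5.35 = 0.45794.
Then C/201 = e^0.45794 = 1.58081, giving C = 201 × 1.58081 = 317.74 ppm.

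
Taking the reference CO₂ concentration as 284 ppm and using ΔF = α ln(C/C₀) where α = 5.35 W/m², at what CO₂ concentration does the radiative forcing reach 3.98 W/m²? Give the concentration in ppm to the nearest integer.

C ≈ 598 ppm

Set 5.35 ln(C/284) = 3.98, so ln(C/284) = 3.98/5.35 = 0.74393.
Then C/284 = e^0.74393 = 2.10419, giving C = 284 × 2.10419 = 597.59 ppm.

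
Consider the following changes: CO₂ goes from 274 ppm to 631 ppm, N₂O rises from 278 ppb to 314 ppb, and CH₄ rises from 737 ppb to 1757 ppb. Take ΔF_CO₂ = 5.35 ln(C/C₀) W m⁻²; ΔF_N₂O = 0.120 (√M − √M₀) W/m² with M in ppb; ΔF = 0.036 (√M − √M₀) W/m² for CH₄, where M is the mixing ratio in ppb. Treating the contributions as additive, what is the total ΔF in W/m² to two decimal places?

CO₂: 5.35 × ln(631/274) = 5.35 × ln(2.30292) = 5.35 × 0.83418 = 4.4629 W/m².
N₂O: 0.120 × (√314 − √278) = 0.120 × (17.7200 − 16.6733) = 0.120 × 1.0467 = 0.1256 W/m².
CH₄: 0.036 × (√1757 − √737) = 0.036 × (41.9166 − 27.1477) = 0.036 × 14.7689 = 0.5317 W/m².
Total ΔF = 4.4629 + 0.1256 + 0.5317 = 5.1202 W/m².

ΔF = 5.12 W/m²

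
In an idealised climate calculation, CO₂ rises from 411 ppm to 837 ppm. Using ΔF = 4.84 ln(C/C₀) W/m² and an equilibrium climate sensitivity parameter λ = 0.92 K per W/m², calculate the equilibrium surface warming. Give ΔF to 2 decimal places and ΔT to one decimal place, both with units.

CO₂: 4.84 × ln(837/411) = 4.84 × ln(2.03650) = 4.84 × 0.71123 = 3.4424 W/m².
ΔT = λ ΔF = 0.92 × 3.44 = 3.1648 K.

ΔF = 3.44 W/m²; ΔT = 3.2 K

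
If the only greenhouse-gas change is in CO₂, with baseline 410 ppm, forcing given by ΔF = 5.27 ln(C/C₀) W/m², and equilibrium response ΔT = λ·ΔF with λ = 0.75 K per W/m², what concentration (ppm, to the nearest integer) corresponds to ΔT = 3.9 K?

C ≈ 1100 ppm

Required forcing: ΔF = ΔT/λ = 3.9/0.75 = 5.2000 W/m².
Then ln(C/410) = ΔF/5.27 = 5.2000/5.27 = 0.98672.
So C = 410 × e^0.98672 = 410 × 2.68242 = 1099.79 ppm.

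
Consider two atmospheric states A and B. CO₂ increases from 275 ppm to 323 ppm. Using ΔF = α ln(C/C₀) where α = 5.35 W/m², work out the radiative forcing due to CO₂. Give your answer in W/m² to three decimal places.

CO₂: 5.35 × ln(323/275) = 5.35 × ln(1.17455) = 5.35 × 0.16089 = 0.8608 W/m².

ΔF = 0.861 W/m²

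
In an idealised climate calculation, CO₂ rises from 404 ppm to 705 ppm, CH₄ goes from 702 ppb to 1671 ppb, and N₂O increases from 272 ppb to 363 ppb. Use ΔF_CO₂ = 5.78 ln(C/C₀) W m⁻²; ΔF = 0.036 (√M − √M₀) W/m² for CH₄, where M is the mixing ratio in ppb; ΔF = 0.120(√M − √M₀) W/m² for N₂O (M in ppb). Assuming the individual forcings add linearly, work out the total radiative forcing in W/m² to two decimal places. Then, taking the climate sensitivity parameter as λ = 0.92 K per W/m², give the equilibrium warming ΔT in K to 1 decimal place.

CO₂: 5.78 × ln(705/404) = 5.78 × ln(1.74505) = 5.78 × 0.55678 = 3.2182 W/m².
CH₄: 0.036 × (√1671 − √702) = 0.036 × (40.8779 − 26.4953) = 0.036 × 14.3826 = 0.5178 W/m².
N₂O: 0.120 × (√363 − √272) = 0.120 × (19.0526 − 16.4924) = 0.120 × 2.5602 = 0.3072 W/m².
Total ΔF = 3.2182 + 0.5178 + 0.3072 = 4.0432 W/m².
ΔT = λ ΔF = 0.92 × 4.04 = 3.7168 K.

ΔF = 4.04 W/m²; ΔT = 3.7 K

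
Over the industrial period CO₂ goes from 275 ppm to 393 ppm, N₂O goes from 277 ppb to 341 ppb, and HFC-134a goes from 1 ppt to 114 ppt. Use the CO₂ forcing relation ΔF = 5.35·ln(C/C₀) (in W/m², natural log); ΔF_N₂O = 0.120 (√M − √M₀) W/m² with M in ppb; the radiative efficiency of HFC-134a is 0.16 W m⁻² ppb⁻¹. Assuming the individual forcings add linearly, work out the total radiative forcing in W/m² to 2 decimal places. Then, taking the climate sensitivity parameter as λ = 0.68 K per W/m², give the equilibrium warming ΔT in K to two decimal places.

CO₂: 5.35 × ln(393/275) = 5.35 × ln(1.42909) = 5.35 × 0.35704 = 1.9102 W/m².
N₂O: 0.120 × (√341 − √277) = 0.120 × (18.4662 − 16.6433) = 0.120 × 1.8229 = 0.2187 W/m².
HFC-134a: Δ = 114 − 1 = 113 ppt = 0.113 ppb; ΔF = 0.16 × 0.113 = 0.0181 W/m².
Total ΔF = 1.9102 + 0.2187 + 0.0181 = 2.1470 W/m².
ΔT = λ ΔF = 0.68 × 2.15 = 1.4620 K.

ΔF = 2.15 W/m²; ΔT = 1.46 K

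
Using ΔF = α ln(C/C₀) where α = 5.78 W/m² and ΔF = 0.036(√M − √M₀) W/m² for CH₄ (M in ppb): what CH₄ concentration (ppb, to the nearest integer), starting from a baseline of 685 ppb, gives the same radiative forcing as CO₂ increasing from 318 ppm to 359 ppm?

CO₂ forcing: 5.78 × ln(359/318) = 5.78 × 0.121271 = 0.70095 W/m².
Set 0.036(√M − √685) = 0.70095: √M = 0.70095/0.036 + √685 = 19.4708 + 26.1725 = 45.6433.
M = (45.6433)² = 2083.31 ppb.

M ≈ 2083 ppb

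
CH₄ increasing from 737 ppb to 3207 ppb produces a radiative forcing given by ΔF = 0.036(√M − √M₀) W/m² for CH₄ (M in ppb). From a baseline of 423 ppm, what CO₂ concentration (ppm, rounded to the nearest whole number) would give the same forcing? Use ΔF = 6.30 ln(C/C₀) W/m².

C ≈ 501 ppm

CH₄ forcing: 0.036 × (√3207 − √737) = 0.036 × (56.6304 − 27.1477) = 0.036 × 29.4827 = 1.06138 W/m².
Set 6.30 ln(C/423) = 1.06138: ln(C/423) = 1.06138/6.30 = 0.16847, so C = 423 × e^0.16847 = 423 × 1.18349 = 500.62 ppm.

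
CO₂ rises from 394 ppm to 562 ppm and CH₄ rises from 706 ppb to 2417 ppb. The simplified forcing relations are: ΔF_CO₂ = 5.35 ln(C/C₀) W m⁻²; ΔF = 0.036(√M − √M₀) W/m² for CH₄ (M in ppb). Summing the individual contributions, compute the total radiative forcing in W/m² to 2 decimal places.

CO₂: 5.35 × ln(562/394) = 5.35 × ln(1.42640) = 5.35 × 0.35515 = 1.9001 W/m².
CH₄: 0.036 × (√2417 − √706) = 0.036 × (49.1630 − 26.5707) = 0.036 × 22.5923 = 0.8133 W/m².
Total ΔF = 1.9001 + 0.8133 = 2.7134 W/m².

ΔF = 2.71 W/m²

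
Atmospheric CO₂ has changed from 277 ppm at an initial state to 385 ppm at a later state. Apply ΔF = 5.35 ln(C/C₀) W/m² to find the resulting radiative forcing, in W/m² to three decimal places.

ΔF = 1.761 W/m²

CO₂: 5.35 × ln(385/277) = 5.35 × ln(1.38989) = 5.35 × 0.32922 = 1.7613 W/m².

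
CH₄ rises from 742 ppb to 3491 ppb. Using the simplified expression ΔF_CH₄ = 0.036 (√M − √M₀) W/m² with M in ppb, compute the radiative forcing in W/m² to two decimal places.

ΔF = 1.15 W/m²

CH₄: 0.036 × (√3491 − √742) = 0.036 × (59.0847 − 27.2397) = 0.036 × 31.8450 = 1.1464 W/m².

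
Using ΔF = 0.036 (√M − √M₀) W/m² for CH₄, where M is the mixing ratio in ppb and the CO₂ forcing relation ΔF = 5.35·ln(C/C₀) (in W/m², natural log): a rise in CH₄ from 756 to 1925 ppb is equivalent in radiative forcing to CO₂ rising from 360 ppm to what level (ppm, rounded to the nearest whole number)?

CH₄ forcing: 0.036 × (√1925 − √756) = 0.036 × (43.8748 − 27.4955) = 0.036 × 16.3793 = 0.58965 W/m².
Set 5.35 ln(C/360) = 0.58965: ln(C/360) = 0.58965/5.35 = 0.11021, so C = 360 × e^0.11021 = 360 × 1.11651 = 401.94 ppm.

C ≈ 402 ppm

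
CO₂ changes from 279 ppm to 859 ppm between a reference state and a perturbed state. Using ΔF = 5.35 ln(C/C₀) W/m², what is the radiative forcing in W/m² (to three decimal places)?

CO₂: 5.35 × ln(859/279) = 5.35 × ln(3.07885) = 5.35 × 1.12456 = 6.0164 W/m².

ΔF = 6.016 W/m²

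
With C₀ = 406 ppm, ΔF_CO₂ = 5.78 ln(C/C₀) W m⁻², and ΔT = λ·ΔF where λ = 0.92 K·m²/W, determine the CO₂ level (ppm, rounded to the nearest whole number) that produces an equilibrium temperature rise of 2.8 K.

Required forcing: ΔF = ΔT/λ = 2.8/0.92 = 3.0435 W/m².
Then ln(C/406) = ΔF/5.78 = 3.0435/5.78 = 0.52656.
So C = 406 × e^0.52656 = 406 × 1.69310 = 687.40 ppm.

C ≈ 687 ppm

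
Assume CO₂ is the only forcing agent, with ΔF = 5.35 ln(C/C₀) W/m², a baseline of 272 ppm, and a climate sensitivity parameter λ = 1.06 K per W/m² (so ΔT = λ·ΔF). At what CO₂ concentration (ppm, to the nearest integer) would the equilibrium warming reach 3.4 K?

Required forcing: ΔF = ΔT/λ = 3.4/1.06 = 3.2075 W/m².
Then ln(C/272) = ΔF/5.35 = 3.2075/5.35 = 0.59953.
So C = 272 × e^0.59953 = 272 × 1.82126 = 495.38 ppm.

C ≈ 495 ppm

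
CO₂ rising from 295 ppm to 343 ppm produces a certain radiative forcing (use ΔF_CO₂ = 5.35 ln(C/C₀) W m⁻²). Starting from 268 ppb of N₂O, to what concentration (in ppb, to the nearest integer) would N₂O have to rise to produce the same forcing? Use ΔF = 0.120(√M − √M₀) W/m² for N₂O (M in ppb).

CO₂ forcing: 5.35 × ln(343/295) = 5.35 × 0.150755 = 0.80654 W/m².
Set 0.120(√M − √268) = 0.80654: √M = 0.80654/0.120 + √268 = 6.7212 + 16.3707 = 23.0919.
M = (23.0919)² = 533.24 ppb.

M ≈ 533 ppb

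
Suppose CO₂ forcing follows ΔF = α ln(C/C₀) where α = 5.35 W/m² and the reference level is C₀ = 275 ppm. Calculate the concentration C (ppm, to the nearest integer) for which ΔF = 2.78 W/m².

C ≈ 462 ppm

Set 5.35 ln(C/275) = 2.78, so ln(C/275) = 2.78/5.35 = 0.51963.
Then C/275 = e^0.51963 = 1.68141, giving C = 275 × 1.68141 = 462.39 ppm.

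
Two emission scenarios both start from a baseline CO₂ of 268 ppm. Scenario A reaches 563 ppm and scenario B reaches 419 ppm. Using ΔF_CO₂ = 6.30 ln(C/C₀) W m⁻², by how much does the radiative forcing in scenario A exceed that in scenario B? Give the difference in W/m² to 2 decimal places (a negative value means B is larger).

ΔF_A = 6.30 ln(563/268) = 6.30 × 0.74229 = 4.6764 W/m².
ΔF_B = 6.30 ln(419/268) = 6.30 × 0.44688 = 2.8153 W/m².
Difference: 4.6764 − 2.8153 = 1.8611 W/m².

ΔF_A − ΔF_B = 1.86 W/m²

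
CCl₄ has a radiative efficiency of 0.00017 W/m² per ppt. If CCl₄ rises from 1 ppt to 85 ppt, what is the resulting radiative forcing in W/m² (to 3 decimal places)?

CCl₄: ΔF = 0.00017 × (85 − 1) = 0.00017 × 84 = 0.0143 W/m².

ΔF = 0.014 W/m²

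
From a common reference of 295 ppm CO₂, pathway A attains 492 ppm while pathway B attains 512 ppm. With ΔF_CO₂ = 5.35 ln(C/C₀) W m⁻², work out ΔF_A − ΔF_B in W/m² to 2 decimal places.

ΔF_A = 5.35 ln(492/295) = 5.35 × 0.51150 = 2.7365 W/m².
ΔF_B = 5.35 ln(512/295) = 5.35 × 0.55135 = 2.9497 W/m².
Difference: 2.7365 − 2.9497 = -0.2132 W/m².
(Equivalently, ΔF_A − ΔF_B = 5.35 ln(492/512) = 5.35 × -0.03985 = -0.2132 W/m².)

ΔF_A − ΔF_B = -0.21 W/m²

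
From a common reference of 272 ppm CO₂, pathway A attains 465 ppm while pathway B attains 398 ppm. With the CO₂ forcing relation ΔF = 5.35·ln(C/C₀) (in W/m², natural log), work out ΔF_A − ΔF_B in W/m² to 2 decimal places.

ΔF_A − ΔF_B = 0.83 W/m²

ΔF_A = 5.35 ln(465/272) = 5.35 × 0.53624 = 2.8689 W/m².
ΔF_B = 5.35 ln(398/272) = 5.35 × 0.38065 = 2.0365 W/m².
Difference: 2.8689 − 2.0365 = 0.8324 W/m².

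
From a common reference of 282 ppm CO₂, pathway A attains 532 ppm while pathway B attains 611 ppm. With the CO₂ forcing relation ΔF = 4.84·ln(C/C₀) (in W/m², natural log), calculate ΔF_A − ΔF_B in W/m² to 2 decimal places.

ΔF_A − ΔF_B = -0.67 W/m²

ΔF_A = 4.84 ln(532/282) = 4.84 × 0.63474 = 3.0721 W/m².
ΔF_B = 4.84 ln(611/282) = 4.84 × 0.77319 = 3.7422 W/m².
Difference: 3.0721 − 3.7422 = -0.6701 W/m².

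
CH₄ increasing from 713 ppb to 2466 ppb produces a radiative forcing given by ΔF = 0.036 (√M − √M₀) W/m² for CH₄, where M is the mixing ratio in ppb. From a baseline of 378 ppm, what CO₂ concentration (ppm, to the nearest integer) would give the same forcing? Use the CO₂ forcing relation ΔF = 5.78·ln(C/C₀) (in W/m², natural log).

C ≈ 436 ppm

CH₄ forcing: 0.036 × (√2466 − √713) = 0.036 × (49.6588 − 26.7021) = 0.036 × 22.9567 = 0.82644 W/m².
Set 5.78 ln(C/378) = 0.82644: ln(C/378) = 0.82644/5.78 = 0.14298, so C = 378 × e^0.14298 = 378 × 1.15371 = 436.10 ppm.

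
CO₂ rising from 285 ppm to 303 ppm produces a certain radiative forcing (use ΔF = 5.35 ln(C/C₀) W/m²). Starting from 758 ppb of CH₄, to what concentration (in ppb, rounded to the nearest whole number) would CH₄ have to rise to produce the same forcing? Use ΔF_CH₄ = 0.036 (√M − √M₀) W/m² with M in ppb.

M ≈ 1342 ppb

CO₂ forcing: 5.35 × ln(303/285) = 5.35 × 0.061244 = 0.32766 W/m².
Set 0.036(√M − √758) = 0.32766: √M = 0.32766/0.036 + √758 = 9.1017 + 27.5318 = 36.6335.
M = (36.6335)² = 1342.01 ppb.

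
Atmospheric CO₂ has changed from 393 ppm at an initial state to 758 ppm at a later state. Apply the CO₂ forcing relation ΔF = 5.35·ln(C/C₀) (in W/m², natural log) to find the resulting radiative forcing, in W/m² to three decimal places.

ΔF = 3.514 W/m²

CO₂: 5.35 × ln(758/393) = 5.35 × ln(1.92875) = 5.35 × 0.65687 = 3.5143 W/m².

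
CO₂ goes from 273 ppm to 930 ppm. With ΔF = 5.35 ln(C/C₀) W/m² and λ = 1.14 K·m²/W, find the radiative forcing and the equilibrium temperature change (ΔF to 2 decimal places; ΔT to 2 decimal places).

ΔF = 6.56 W/m²; ΔT = 7.48 K

CO₂: 5.35 × ln(930/273) = 5.35 × ln(3.40659) = 5.35 × 1.22571 = 6.5575 W/m².
ΔT = λ ΔF = 1.14 × 6.56 = 7.4784 K.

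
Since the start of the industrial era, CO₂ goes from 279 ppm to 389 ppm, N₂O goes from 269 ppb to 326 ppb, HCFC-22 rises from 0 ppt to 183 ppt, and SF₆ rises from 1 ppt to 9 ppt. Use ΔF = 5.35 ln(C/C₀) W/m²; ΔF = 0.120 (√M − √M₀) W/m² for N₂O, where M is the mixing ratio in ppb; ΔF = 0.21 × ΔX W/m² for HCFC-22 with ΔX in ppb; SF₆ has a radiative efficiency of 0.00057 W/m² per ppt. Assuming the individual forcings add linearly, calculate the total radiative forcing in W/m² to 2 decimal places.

CO₂: 5.35 × ln(389/279) = 5.35 × ln(1.39427) = 5.35 × 0.33237 = 1.7782 W/m².
N₂O: 0.120 × (√326 − √269) = 0.120 × (18.0555 − 16.4012) = 0.120 × 1.6543 = 0.1985 W/m².
HCFC-22: Δ = 183 − 0 = 183 ppt = 0.183 ppb; ΔF = 0.21 × 0.183 = 0.0384 W/m².
SF₆: ΔF = 0.00057 × (9 − 1) = 0.00057 × 8 = 0.0046 W/m².
Total ΔF = 1.7782 + 0.1985 + 0.0384 + 0.0046 = 2.0197 W/m².

ΔF = 2.02 W/m²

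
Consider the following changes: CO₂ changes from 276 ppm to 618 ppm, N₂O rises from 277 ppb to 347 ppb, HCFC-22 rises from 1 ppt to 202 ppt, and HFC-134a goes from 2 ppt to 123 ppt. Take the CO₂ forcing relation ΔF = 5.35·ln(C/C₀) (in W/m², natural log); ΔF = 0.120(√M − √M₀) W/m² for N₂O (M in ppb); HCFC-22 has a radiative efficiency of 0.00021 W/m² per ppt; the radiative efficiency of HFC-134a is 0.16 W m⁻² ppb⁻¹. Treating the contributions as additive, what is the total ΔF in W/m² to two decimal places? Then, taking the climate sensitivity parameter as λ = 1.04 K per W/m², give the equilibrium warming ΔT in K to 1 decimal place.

ΔF = 4.61 W/m²; ΔT = 4.8 K

CO₂: 5.35 × ln(618/276) = 5.35 × ln(2.23913) = 5.35 × 0.80609 = 4.3126 W/m².
N₂O: 0.120 × (√347 − √277) = 0.120 × (18.6279 − 16.6433) = 0.120 × 1.9846 = 0.2382 W/m².
HCFC-22: ΔF = 0.00021 × (202 − 1) = 0.00021 × 201 = 0.0422 W/m².
HFC-134a: Δ = 123 − 2 = 121 ppt = 0.121 ppb; ΔF = 0.16 × 0.121 = 0.0194 W/m².
Total ΔF = 4.3126 + 0.2382 + 0.0422 + 0.0194 = 4.6124 W/m².
ΔT = λ ΔF = 1.04 × 4.61 = 4.7944 K.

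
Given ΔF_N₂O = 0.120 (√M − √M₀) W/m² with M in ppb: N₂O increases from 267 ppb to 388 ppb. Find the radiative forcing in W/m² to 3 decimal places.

ΔF = 0.403 W/m²

N₂O: 0.120 × (√388 − √267) = 0.120 × (19.6977 − 16.3401) = 0.120 × 3.3576 = 0.4029 W/m².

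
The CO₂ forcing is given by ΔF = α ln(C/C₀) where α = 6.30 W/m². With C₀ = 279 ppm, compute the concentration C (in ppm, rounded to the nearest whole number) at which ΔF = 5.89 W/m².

Set 6.30 ln(C/279) = 5.89, so ln(C/279) = 5.89/6.30 = 0.93492.
Then C/279 = e^0.93492 = 2.54701, giving C = 279 × 2.54701 = 710.62 ppm.

C ≈ 711 ppm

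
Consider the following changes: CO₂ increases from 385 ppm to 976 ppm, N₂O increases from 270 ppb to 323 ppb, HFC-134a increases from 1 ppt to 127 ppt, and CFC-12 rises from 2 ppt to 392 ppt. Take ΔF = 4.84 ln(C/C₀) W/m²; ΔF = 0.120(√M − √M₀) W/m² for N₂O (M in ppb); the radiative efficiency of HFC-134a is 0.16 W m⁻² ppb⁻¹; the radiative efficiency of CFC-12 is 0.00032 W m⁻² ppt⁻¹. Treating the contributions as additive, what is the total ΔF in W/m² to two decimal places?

CO₂: 4.84 × ln(976/385) = 4.84 × ln(2.53506) = 4.84 × 0.93022 = 4.5023 W/m².
N₂O: 0.120 × (√323 − √270) = 0.120 × (17.9722 − 16.4317) = 0.120 × 1.5405 = 0.1849 W/m².
HFC-134a: Δ = 127 − 1 = 126 ppt = 0.126 ppb; ΔF = 0.16 × 0.126 = 0.0202 W/m².
CFC-12: ΔF = 0.00032 × (392 − 2) = 0.00032 × 390 = 0.1248 W/m².
Total ΔF = 4.5023 + 0.1849 + 0.0202 + 0.1248 = 4.8322 W/m².

ΔF = 4.83 W/m²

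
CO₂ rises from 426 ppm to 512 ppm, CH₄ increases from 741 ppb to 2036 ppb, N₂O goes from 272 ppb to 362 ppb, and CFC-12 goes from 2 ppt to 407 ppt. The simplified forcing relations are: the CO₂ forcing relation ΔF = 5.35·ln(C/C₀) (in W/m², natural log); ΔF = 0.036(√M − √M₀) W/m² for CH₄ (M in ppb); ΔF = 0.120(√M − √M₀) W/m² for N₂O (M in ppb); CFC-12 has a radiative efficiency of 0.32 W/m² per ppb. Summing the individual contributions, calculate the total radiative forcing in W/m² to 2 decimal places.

CO₂: 5.35 × ln(512/426) = 5.35 × ln(1.20188) = 5.35 × 0.18389 = 0.9838 W/m².
CH₄: 0.036 × (√2036 − √741) = 0.036 × (45.1221 − 27.2213) = 0.036 × 17.9008 = 0.6444 W/m².
N₂O: 0.120 × (√362 − √272) = 0.120 × (19.0263 − 16.4924) = 0.120 × 2.5339 = 0.3041 W/m².
CFC-12: Δ = 407 − 2 = 405 ppt = 0.405 ppb; ΔF = 0.32 × 0.405 = 0.1296 W/m².
Total ΔF = 0.9838 + 0.6444 + 0.3041 + 0.1296 = 2.0619 W/m².

ΔF = 2.06 W/m²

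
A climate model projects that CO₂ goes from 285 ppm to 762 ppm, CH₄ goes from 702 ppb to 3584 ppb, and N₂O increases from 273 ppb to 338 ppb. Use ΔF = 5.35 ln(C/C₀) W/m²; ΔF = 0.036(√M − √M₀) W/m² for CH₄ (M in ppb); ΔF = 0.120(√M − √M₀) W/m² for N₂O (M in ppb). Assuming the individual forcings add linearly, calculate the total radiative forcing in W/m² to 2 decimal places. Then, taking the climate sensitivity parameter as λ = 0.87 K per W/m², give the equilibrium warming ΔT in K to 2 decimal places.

CO₂: 5.35 × ln(762/285) = 5.35 × ln(2.67368) = 5.35 × 0.98346 = 5.2615 W/m².
CH₄: 0.036 × (√3584 − √702) = 0.036 × (59.8665 − 26.4953) = 0.036 × 33.3712 = 1.2014 W/m².
N₂O: 0.120 × (√338 − √273) = 0.120 × (18.3848 − 16.5227) = 0.120 × 1.8621 = 0.2235 W/m².
Total ΔF = 5.2615 + 1.2014 + 0.2235 = 6.6864 W/m².
ΔT = λ ΔF = 0.87 × 6.69 = 5.8203 K.

ΔF = 6.69 W/m²; ΔT = 5.82 K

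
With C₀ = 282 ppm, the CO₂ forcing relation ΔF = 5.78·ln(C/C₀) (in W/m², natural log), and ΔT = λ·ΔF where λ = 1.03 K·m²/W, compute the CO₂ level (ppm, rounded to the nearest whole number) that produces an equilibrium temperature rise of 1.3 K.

Required forcing: ΔF = ΔT/λ = 1.3/1.03 = 1.2621 W/m².
Then ln(C/282) = ΔF/5.78 = 1.2621/5.78 = 0.21836.
So C = 282 × e^0.21836 = 282 × 1.24403 = 350.82 ppm.

C ≈ 351 ppm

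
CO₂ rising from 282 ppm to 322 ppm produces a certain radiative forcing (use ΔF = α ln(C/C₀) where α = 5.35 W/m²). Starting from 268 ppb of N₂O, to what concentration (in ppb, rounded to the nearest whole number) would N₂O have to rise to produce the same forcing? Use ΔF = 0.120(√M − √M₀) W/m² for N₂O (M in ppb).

M ≈ 497 ppb

CO₂ forcing: 5.35 × ln(322/282) = 5.35 × 0.132644 = 0.70965 W/m².
Set 0.120(√M − √268) = 0.70965: √M = 0.70965/0.120 + √268 = 5.9138 + 16.3707 = 22.2845.
M = (22.2845)² = 496.60 ppb.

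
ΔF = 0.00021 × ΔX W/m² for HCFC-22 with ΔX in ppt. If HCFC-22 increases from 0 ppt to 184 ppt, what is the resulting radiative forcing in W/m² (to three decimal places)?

HCFC-22: ΔF = 0.00021 × (184 − 0) = 0.00021 × 184 = 0.0386 W/m².

ΔF = 0.039 W/m²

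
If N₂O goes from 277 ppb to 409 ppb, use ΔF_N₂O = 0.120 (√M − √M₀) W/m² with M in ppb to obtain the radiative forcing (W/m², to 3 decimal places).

N₂O: 0.120 × (√409 − √277) = 0.120 × (20.2237 − 16.6433) = 0.120 × 3.5804 = 0.4296 W/m².

ΔF = 0.430 W/m²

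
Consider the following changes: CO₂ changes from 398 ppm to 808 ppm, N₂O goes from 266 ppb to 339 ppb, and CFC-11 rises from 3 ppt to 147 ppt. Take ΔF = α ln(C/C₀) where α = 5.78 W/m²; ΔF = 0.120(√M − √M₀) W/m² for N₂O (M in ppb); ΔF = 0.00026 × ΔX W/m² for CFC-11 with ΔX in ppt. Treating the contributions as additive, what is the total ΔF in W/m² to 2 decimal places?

CO₂: 5.78 × ln(808/398) = 5.78 × ln(2.03015) = 5.78 × 0.70811 = 4.0929 W/m².
N₂O: 0.120 × (√339 − √266) = 0.120 × (18.4120 − 16.3095) = 0.120 × 2.1025 = 0.2523 W/m².
CFC-11: ΔF = 0.00026 × (147 − 3) = 0.00026 × 144 = 0.0374 W/m².
Total ΔF = 4.0929 + 0.2523 + 0.0374 = 4.3826 W/m².

ΔF = 4.38 W/m²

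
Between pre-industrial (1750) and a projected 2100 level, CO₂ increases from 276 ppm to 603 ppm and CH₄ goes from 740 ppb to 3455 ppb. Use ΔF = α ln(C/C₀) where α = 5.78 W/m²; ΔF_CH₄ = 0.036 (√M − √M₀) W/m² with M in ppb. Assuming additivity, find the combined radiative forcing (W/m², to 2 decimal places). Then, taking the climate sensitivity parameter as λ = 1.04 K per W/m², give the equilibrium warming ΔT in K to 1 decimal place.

CO₂: 5.78 × ln(603/276) = 5.78 × ln(2.18478) = 5.78 × 0.78152 = 4.5172 W/m².
CH₄: 0.036 × (√3455 − √740) = 0.036 × (58.7792 − 27.2029) = 0.036 × 31.5763 = 1.1367 W/m².
Total ΔF = 4.5172 + 1.1367 = 5.6539 W/m².
ΔT = λ ΔF = 1.04 × 5.65 = 5.8760 K.

ΔF = 5.65 W/m²; ΔT = 5.9 K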